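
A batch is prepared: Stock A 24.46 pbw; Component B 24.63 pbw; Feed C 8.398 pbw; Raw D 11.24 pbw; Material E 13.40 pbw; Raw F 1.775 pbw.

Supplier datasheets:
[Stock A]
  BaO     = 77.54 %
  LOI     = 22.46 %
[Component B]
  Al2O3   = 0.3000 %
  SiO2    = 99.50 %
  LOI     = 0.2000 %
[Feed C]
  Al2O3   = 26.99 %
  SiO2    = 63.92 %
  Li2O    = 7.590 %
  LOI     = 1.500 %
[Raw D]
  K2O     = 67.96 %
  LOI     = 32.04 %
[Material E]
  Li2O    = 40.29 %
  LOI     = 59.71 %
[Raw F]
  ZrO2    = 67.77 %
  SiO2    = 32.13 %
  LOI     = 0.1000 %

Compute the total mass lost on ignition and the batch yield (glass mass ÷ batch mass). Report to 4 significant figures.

LOI loss = 17.27 pbw; glass = 66.63 pbw; yield = 79.41%

Mid-chain values are displayed rounded off to 4 significant digits across the worked steps; every computation carries full precision from first step to last. Each reported value takes a single rounding — derived quantities (LOI, the six compositions, glass mass, the yield, totals) are re-derived from the weighed amounts at 66.63 pbw of glass at full precision, as quoted within either problem or answer.
Each material's LOI contribution:
  Stock A: 24.46 × 0.2246 = 5.494 pbw
  Component B: 24.63 × 0.002000 = 0.04926 pbw
  Feed C: 8.398 × 0.01500 = 0.1260 pbw
  Raw D: 11.24 × 0.3204 = 3.601 pbw
  Material E: 13.40 × 0.5971 = 8.001 pbw
  Raw F: 1.775 × 0.001000 = 0.001775 pbw
Total LOI = 17.27 pbw
Glass = batch − LOI = 83.90 − 17.27 = 66.63 pbw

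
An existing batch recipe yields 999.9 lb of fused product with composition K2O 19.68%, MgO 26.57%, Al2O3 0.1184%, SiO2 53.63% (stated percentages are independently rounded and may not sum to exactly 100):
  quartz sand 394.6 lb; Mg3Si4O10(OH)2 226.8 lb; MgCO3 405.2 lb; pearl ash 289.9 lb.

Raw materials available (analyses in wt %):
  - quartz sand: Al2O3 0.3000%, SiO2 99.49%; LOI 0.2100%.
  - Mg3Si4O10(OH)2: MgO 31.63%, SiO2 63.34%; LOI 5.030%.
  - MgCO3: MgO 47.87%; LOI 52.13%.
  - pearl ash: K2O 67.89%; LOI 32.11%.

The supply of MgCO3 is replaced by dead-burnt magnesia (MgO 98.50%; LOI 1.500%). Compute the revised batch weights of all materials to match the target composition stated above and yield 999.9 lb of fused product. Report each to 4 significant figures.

The intermediate values are shown (rounded to four significant figures) at each printed step — the whole derivation keeps full precision at every stage; each reported figure includes exactly one rounding — derived quantities (the four compositions, yield, the totals, LOI, glass mass) are rebuilt at full float precision using the weight values on 999.9 lb of glass, as given in either problem or answer.
Target oxide masses per 999.9 lb fused product:
  K2O: 19.68% × 999.9 = 196.8 lb
  MgO: 26.57% × 999.9 = 265.7 lb
  Al2O3: 0.1184% × 999.9 = 1.184 lb
  SiO2: 53.63% × 999.9 = 536.2 lb
Mass-balance tally per oxide applying the batch weights above, relative to the basis at hand (target by target, the sums agree once rounding is allowed for):
  K2O: 289.9·0.6789 = 196.8 lb (target 196.8 lb)
  MgO: 226.8·0.3163 + 196.9·0.9850 = 265.7 lb (target 265.7 lb)
  Al2O3: 394.6·0.003000 = 1.184 lb (target 1.184 lb)
  SiO2: 394.6·0.9949 + 226.8·0.6334 = 536.2 lb (target 536.2 lb)
Auditing the glass mass value: total batch − LOI = 999.9 lb (oxide target masses add up to 999.9 lb; stated basis 999.9 lb — a pure rounding effect).
Batch total: Σ batch = 1108 lb; LOI removed, Σ of batch·LOI: 108.3 lb; yield: glass divided by total = 90.23%.

Revised batch per 999.9 lb fused product:
  quartz sand: 394.6 lb
  Mg3Si4O10(OH)2: 226.8 lb
  dead-burnt magnesia: 196.9 lb
  pearl ash: 289.9 lb
Total batch = 1108 lb; LOI loss = 108.3 lb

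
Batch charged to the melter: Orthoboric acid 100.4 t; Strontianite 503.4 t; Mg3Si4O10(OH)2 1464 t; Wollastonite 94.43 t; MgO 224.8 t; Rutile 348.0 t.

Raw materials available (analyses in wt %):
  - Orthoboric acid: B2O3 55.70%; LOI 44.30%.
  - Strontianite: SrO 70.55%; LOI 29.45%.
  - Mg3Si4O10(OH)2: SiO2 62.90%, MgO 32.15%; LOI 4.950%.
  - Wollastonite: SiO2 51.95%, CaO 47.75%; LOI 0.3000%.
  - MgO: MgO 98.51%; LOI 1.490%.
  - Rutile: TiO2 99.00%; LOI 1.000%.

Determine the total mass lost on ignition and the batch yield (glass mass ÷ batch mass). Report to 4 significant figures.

Every computation holds exact precision from first step to last. Working values are shown rounded off to 4 significant digits across the worked steps — a single rounding completes every reported number — derived quantities are rebuilt from the batch weights at 2463 t of glass at full float precision (the yield, net glass mass, six oxide percentages, totals, ignition loss) as given in the question or the answer.
Loss on ignition, line by line:
  Orthoboric acid: 100.4 × 0.4430 = 44.48 t
  Strontianite: 503.4 × 0.2945 = 148.3 t
  Mg3Si4O10(OH)2: 1464 × 0.04950 = 72.47 t
  Wollastonite: 94.43 × 0.003000 = 0.2833 t
  MgO: 224.8 × 0.01490 = 3.350 t
  Rutile: 348.0 × 0.01000 = 3.480 t
Total LOI = 272.3 t
Glass = batch − LOI = 2735 − 272.3 = 2463 t

LOI loss = 272.3 t; glass = 2463 t; yield = 90.04%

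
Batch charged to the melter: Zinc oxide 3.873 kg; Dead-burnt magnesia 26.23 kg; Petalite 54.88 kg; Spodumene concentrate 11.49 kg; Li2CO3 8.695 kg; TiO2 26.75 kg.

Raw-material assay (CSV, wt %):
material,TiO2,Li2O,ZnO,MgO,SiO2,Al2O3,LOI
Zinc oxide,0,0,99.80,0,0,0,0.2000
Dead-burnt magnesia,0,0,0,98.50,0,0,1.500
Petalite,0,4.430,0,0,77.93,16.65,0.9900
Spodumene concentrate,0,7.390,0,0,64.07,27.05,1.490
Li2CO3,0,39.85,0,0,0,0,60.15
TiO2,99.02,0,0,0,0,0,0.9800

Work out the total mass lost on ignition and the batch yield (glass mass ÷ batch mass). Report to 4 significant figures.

LOI loss = 6.608 kg; glass = 125.3 kg; yield = 94.99%

The intermediate values appear rounded to 4 significant figures across the worked steps. Each numeric step holds exact precision through the solve. A single rounding finalizes each reported figure. Derived quantities, including totals, yield, LOI, the six compositions, glass mass, are rebuilt starting from the weights on 125.3 kg of glass in full float precision as they appear in the problem or the answer.
LOI of each material in turn:
  Zinc oxide: 3.873 × 0.002000 = 0.007746 kg
  Dead-burnt magnesia: 26.23 × 0.01500 = 0.3934 kg
  Petalite: 54.88 × 0.009900 = 0.5433 kg
  Spodumene concentrate: 11.49 × 0.01490 = 0.1712 kg
  Li2CO3: 8.695 × 0.6015 = 5.230 kg
  TiO2: 26.75 × 0.009800 = 0.2621 kg
Total LOI = 6.608 kg
Glass = batch − LOI = 131.9 − 6.608 = 125.3 kg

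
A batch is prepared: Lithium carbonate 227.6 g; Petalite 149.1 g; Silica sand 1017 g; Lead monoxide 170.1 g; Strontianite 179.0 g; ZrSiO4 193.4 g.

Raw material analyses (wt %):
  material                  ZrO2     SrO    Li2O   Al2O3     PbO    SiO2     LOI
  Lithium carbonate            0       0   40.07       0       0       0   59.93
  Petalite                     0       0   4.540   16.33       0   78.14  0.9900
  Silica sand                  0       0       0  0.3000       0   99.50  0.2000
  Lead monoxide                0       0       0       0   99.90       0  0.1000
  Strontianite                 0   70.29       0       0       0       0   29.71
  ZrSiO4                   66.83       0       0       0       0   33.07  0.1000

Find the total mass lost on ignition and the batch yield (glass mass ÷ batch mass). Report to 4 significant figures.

LOI loss = 193.5 g; glass = 1743 g; yield = 90.01%

Every computation keeps full float precision through the solve; intermediates are printed (rounded to 4 significant digits) across the worked steps. Every reported figure undergoes a single rounding; all derived quantities, which include yield, glass mass, totals, LOI, six oxide percentages, are recomputed at full float precision, exactly as shown in the problem or the answer, from the weighed amounts at 1743 g of glass.
Material-by-material LOI:
  Lithium carbonate: 227.6 × 0.5993 = 136.4 g
  Petalite: 149.1 × 0.009900 = 1.476 g
  Silica sand: 1017 × 0.002000 = 2.034 g
  Lead monoxide: 170.1 × 0.001000 = 0.1701 g
  Strontianite: 179.0 × 0.2971 = 53.18 g
  ZrSiO4: 193.4 × 0.001000 = 0.1934 g
Total LOI = 193.5 g
Glass = batch − LOI = 1936 − 193.5 = 1743 g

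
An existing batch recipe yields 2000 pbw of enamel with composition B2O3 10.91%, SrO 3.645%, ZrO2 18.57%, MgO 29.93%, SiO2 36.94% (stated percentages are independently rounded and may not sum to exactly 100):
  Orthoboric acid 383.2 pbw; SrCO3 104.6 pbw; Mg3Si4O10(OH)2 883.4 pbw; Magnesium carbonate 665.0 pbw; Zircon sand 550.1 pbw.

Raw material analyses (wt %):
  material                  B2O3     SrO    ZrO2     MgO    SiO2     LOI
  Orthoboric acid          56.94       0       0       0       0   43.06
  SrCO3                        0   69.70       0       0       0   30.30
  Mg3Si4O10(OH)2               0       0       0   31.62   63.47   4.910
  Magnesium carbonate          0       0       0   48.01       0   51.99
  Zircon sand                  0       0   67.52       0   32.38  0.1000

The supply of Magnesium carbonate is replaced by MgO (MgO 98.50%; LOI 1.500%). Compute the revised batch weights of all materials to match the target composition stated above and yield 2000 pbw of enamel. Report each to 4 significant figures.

Values along the way are shown with 4-significant-figure rounding within the worked lines. Each numeric step holds full float precision at each step; every reported figure is rounded just once. Derived quantities (five oxide percentages, net glass mass, the yield, the totals, LOI) are recomputed from the weighed amounts per 2000 pbw of glass at exact precision, exactly as printed in the question or the answer.
Oxide mass targets, per 2000 pbw enamel:
  B2O3: 10.91% × 2000 = 218.2 pbw
  SrO: 3.645% × 2000 = 72.90 pbw
  ZrO2: 18.57% × 2000 = 371.4 pbw
  MgO: 29.93% × 2000 = 598.6 pbw
  SiO2: 36.94% × 2000 = 738.8 pbw
Oxide-by-oxide audit working from each reported weight, on the stated basis (sums match the target masses modulo rounding of the values):
  B2O3: 383.2·0.5694 = 218.2 pbw (target 218.2 pbw)
  SrO: 104.6·0.6970 = 72.91 pbw (target 72.90 pbw)
  ZrO2: 550.1·0.6752 = 371.4 pbw (target 371.4 pbw)
  MgO: 883.4·0.3162 + 324.1·0.9850 = 598.6 pbw (target 598.6 pbw)
  SiO2: 883.4·0.6347 + 550.1·0.3238 = 738.8 pbw (target 738.8 pbw)
Mass balance on the glass: batch Σ − ignition loss = 2000 pbw (summing oxide targets gives 2000 pbw; against the stated basis, 2000 pbw — deltas are rounding alone).
Whole-batch sum: Σ batch = 2245 pbw; LOI removed, Σ of batch·LOI: 245.5 pbw; yield = glass ÷ total batch = 89.07%.

Revised batch per 2000 pbw enamel:
  Orthoboric acid: 383.2 pbw
  SrCO3: 104.6 pbw
  Mg3Si4O10(OH)2: 883.4 pbw
  MgO: 324.1 pbw
  Zircon sand: 550.1 pbw
Total batch = 2245 pbw; LOI loss = 245.5 pbw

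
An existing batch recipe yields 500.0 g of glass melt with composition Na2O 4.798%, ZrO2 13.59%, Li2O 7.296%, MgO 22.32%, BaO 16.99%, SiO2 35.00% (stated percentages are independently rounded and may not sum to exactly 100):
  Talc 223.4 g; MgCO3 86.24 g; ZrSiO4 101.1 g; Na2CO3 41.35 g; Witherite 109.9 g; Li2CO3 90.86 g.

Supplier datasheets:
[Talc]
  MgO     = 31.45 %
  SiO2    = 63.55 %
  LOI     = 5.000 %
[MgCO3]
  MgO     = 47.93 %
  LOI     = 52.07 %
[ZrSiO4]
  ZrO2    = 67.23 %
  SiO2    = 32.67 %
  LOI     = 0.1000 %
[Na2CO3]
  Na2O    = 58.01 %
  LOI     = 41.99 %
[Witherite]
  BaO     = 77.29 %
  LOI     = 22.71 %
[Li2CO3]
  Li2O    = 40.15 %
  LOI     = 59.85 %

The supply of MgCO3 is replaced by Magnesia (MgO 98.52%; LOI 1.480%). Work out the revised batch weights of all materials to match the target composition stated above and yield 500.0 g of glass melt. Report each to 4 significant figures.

The working math maintains full float precision at all times. Working values appear, with 4-significant-digit rounding, when written out. Every reported value receives exactly one rounding — all derived quantities are rebuilt from the weighed amounts per 500.0 g of glass in full precision (LOI, six oxide percentages, net glass mass, totals, the yield), exactly as printed in problem or answer.
Target masses of each oxide per 500.0 g glass melt:
  Na2O: 4.798% × 500.0 = 23.99 g
  ZrO2: 13.59% × 500.0 = 67.95 g
  Li2O: 7.296% × 500.0 = 36.48 g
  MgO: 22.32% × 500.0 = 111.6 g
  BaO: 16.99% × 500.0 = 84.95 g
  SiO2: 35.00% × 500.0 = 175.0 g
Oxide-by-oxide audit using the reported weights, at the basis given (target by target, the sums agree net of answer rounding effects):
  Na2O: 41.35·0.5801 = 23.99 g (target 23.99 g)
  ZrO2: 101.1·0.6723 = 67.97 g (target 67.95 g)
  Li2O: 90.86·0.4015 = 36.48 g (target 36.48 g)
  MgO: 223.4·0.3145 + 41.96·0.9852 = 111.6 g (target 111.6 g)
  BaO: 109.9·0.7729 = 84.94 g (target 84.95 g)
  SiO2: 223.4·0.6355 + 101.1·0.3267 = 175.0 g (target 175.0 g)
Glass-mass bookkeeping: the batch minus its LOI: 500.0 g (per-oxide target masses sum to 500.0 g; basis as stated: 500.0 g — rounding explains the deltas).
Batch total: Σ batch = 608.6 g; Σ batch·LOI gives LOI loss = 108.6 g; yield: glass divided by total = 82.16%.

Revised batch per 500.0 g glass melt:
  Talc: 223.4 g
  Magnesia: 41.96 g
  ZrSiO4: 101.1 g
  Na2CO3: 41.35 g
  Witherite: 109.9 g
  Li2CO3: 90.86 g
Total batch = 608.6 g; LOI loss = 108.6 g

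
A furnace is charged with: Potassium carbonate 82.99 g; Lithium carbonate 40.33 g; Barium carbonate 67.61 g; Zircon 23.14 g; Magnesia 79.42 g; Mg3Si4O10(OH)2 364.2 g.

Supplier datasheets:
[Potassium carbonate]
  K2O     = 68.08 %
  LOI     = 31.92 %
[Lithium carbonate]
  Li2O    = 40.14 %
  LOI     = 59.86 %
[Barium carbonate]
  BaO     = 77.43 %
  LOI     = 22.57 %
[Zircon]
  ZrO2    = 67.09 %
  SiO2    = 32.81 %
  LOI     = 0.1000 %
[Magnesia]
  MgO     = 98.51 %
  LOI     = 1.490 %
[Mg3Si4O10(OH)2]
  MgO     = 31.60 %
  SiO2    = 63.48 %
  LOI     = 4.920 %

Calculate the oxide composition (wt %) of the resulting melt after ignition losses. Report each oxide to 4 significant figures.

Glass mass = 572.7 g (batch 657.7 − LOI 85.02).
Composition: ZrO2 2.711%, K2O 9.866%, Li2O 2.827%, MgO 33.76%, SiO2 41.70%, BaO 9.141%

Each numeric step maintains full float precision at every stage — values along the way appear, rounded to four significant digits, as written — every reported figure takes just one rounding — the derived quantities are re-derived using the weight values for 572.7 g of glass in full precision (glass mass, ignition loss, yield, six oxide percentages, the totals) precisely as stated by either problem or answer.
Mass of each oxide from the mix:
  ZrO2: 23.14·0.6709 = 15.52 g
  K2O: 82.99·0.6808 = 56.50 g
  Li2O: 40.33·0.4014 = 16.19 g
  MgO: 79.42·0.9851 + 364.2·0.3160 = 193.3 g
  SiO2: 23.14·0.3281 + 364.2·0.6348 = 238.8 g
  BaO: 67.61·0.7743 = 52.35 g
LOI: 82.99·0.3192 + 40.33·0.5986 + 67.61·0.2257 + 23.14·0.001000 + 79.42·0.01490 + 364.2·0.04920 = 85.02 g
Resulting glass, batch − LOI: 657.7 − 85.02 = 572.7 g (equal to the oxide-mass sum)
wt %: oxide over glass, times 100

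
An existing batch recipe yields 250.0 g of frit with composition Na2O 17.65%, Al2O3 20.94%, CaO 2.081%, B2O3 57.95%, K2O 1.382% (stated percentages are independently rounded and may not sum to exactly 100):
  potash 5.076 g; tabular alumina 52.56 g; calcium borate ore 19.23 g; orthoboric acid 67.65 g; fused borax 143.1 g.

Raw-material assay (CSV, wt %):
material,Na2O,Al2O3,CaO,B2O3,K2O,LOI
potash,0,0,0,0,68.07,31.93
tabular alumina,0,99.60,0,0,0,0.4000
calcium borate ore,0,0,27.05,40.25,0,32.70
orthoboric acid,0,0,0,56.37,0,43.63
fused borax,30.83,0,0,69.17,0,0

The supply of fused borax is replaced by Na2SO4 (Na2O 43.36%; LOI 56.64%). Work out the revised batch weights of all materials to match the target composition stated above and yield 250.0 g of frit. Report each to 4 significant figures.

All internal work carries full precision in every operation. The intermediate values are shown, rounded to four significant figures, as written — every reported result is rounded once only — derived quantities are computed at exact precision (LOI, the totals, the yield, the five compositions, glass mass) starting from the weights on 250.0 g of glass, as written in problem or answer.
Target oxide masses per 250.0 g frit:
  Na2O: 17.65% × 250.0 = 44.12 g
  Al2O3: 20.94% × 250.0 = 52.35 g
  CaO: 2.081% × 250.0 = 5.202 g
  B2O3: 57.95% × 250.0 = 144.9 g
  K2O: 1.382% × 250.0 = 3.455 g
Per-oxide balance check working from each reported weight, against the basis in use (each sum matches its target mass exact up to rounding of places):
  Na2O: 101.8·0.4336 = 44.14 g (target 44.12 g)
  Al2O3: 52.56·0.9960 = 52.35 g (target 52.35 g)
  CaO: 19.23·0.2705 = 5.202 g (target 5.202 g)
  B2O3: 19.23·0.4025 + 243.3·0.5637 = 144.9 g (target 144.9 g)
  K2O: 5.076·0.6807 = 3.455 g (target 3.455 g)
Glass mass check: batch Σ − ignition loss = 250.0 g (targets for the oxides total 250.0 g; against the stated basis, 250.0 g — differing by rounding only).
Whole-batch sum: Σ batch = 422.0 g; ignition loss, Σ(batch × LOI) = 171.9 g; as yield: glass ÷ batch → 59.25%.

Revised batch per 250.0 g frit:
  potash: 5.076 g
  tabular alumina: 52.56 g
  calcium borate ore: 19.23 g
  orthoboric acid: 243.3 g
  Na2SO4: 101.8 g
Total batch = 422.0 g; LOI loss = 171.9 g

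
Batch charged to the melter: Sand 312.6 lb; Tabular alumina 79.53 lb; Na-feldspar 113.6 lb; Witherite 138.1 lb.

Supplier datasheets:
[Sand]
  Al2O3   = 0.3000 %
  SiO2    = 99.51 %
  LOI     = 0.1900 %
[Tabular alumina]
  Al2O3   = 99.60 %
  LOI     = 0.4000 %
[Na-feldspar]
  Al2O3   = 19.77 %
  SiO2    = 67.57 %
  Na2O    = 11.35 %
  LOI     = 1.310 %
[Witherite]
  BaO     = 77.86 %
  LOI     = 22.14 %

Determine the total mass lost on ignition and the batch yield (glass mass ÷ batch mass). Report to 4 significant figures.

LOI loss = 32.98 lb; glass = 610.9 lb; yield = 94.88%

All internal work holds exact precision in all steps. Intermediates are shown rounded to four significant digits when written out; every reported result is rounded just once; derived quantities (yield, ignition loss, glass mass, four oxide percentages, totals) are carried at full precision starting from the weights per 610.9 lb of glass, exactly as printed in the question or the answer.
Material-by-material LOI:
  Sand: 312.6 × 0.001900 = 0.5939 lb
  Tabular alumina: 79.53 × 0.004000 = 0.3181 lb
  Na-feldspar: 113.6 × 0.01310 = 1.488 lb
  Witherite: 138.1 × 0.2214 = 30.58 lb
Total LOI = 32.98 lb
Glass = batch − LOI = 643.8 − 32.98 = 610.9 lb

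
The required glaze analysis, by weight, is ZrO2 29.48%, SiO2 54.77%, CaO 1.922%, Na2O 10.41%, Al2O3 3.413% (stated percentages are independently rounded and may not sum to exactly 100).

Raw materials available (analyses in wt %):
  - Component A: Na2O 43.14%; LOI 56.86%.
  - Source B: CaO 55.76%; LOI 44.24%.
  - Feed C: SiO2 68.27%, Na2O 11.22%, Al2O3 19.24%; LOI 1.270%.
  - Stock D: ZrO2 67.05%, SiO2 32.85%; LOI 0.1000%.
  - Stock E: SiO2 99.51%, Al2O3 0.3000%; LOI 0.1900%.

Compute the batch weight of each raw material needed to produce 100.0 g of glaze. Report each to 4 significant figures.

Batch per 100.0 g glaze:
  Component A: 19.63 g
  Source B: 3.447 g
  Feed C: 17.29 g
  Stock D: 43.97 g
  Stock E: 28.66 g
Total batch = 113.0 g; LOI loss = 13.00 g; yield = 88.49%

Intermediates are displayed, rounded to four significant figures, between the steps — every computation keeps full precision at every stage. Every reported result receives exactly one rounding. All derived quantities, which include the totals, glass mass, five oxide percentages, yield, ignition loss, are rebuilt in exact precision, exactly as shown in the question or the answer, from the weighed amounts on 100.0 g of glass.
Target masses of each oxide per 100.0 g glaze:
  ZrO2: 29.48% × 100.0 = 29.48 g
  SiO2: 54.77% × 100.0 = 54.77 g
  CaO: 1.922% × 100.0 = 1.922 g
  Na2O: 10.41% × 100.0 = 10.41 g
  Al2O3: 3.413% × 100.0 = 3.413 g
Per-oxide balance check given the weights on record, under the basis named above (target by target, the sums agree within answer rounding):
  ZrO2: 43.97·0.6705 = 29.48 g (target 29.48 g)
  SiO2: 17.29·0.6827 + 43.97·0.3285 + 28.66·0.9951 = 54.77 g (target 54.77 g)
  CaO: 3.447·0.5576 = 1.922 g (target 1.922 g)
  Na2O: 19.63·0.4314 + 17.29·0.1122 = 10.41 g (target 10.41 g)
  Al2O3: 17.29·0.1924 + 28.66·0.003000 = 3.413 g (target 3.413 g)
The glass-mass cross-check: total batch − LOI = 99.99 g (the Σ of target masses is 99.99 g; the stated basis being 100.0 g — differing by rounding only).
Adding the batch up: Σ batch = 113.0 g; ignition loss, Σ(batch × LOI) = 13.00 g; yield: glass divided by total = 88.49%.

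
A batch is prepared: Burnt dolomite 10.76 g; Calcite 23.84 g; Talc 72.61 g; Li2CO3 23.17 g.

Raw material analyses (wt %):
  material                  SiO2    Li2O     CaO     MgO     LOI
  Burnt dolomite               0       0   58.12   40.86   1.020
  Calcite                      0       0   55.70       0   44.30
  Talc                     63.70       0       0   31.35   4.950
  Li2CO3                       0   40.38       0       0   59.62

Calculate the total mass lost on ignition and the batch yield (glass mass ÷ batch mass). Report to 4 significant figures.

All arithmetic holds full float precision from start to finish. Mid-chain values are printed (rounded to four significant figures) between the steps — each reported figure is rounded once only — derived quantities are re-derived at full precision (totals, glass mass, ignition loss, the four compositions, yield) from the batch weights at 102.3 g of glass exactly as printed in the problem or the answer.
Ignition loss by material:
  Burnt dolomite: 10.76 × 0.01020 = 0.1098 g
  Calcite: 23.84 × 0.4430 = 10.56 g
  Talc: 72.61 × 0.04950 = 3.594 g
  Li2CO3: 23.17 × 0.5962 = 13.81 g
Total LOI = 28.08 g
Glass = batch − LOI = 130.4 − 28.08 = 102.3 g

LOI loss = 28.08 g; glass = 102.3 g; yield = 78.46%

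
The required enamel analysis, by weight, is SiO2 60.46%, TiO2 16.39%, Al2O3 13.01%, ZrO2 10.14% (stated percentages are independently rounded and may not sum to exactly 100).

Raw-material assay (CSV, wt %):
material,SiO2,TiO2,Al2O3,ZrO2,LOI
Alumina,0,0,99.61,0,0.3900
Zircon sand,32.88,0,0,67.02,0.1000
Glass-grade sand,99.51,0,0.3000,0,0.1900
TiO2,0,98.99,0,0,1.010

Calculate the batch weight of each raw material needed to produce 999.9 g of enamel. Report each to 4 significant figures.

Batch per 999.9 g enamel:
  Alumina: 128.9 g
  Zircon sand: 151.3 g
  Glass-grade sand: 557.5 g
  TiO2: 165.6 g
Total batch = 1003 g; LOI loss = 3.386 g; yield = 99.66%

Working values appear (rounded to 4 significant figures) within the worked lines. Each numeric step holds full float precision at each step — a single rounding completes every reported value; all derived quantities are rebuilt at full precision (totals, four oxide percentages, the yield, LOI, net glass mass) starting from the weights on 999.9 g of glass, as quoted within either problem or answer.
Oxide mass targets, per 999.9 g enamel:
  SiO2: 60.46% × 999.9 = 604.5 g
  TiO2: 16.39% × 999.9 = 163.9 g
  Al2O3: 13.01% × 999.9 = 130.1 g
  ZrO2: 10.14% × 999.9 = 101.4 g
Balance tally, oxide-wise, given the weights on record, per the basis as stated (target by target, the sums agree modulo rounding of the values):
  SiO2: 151.3·0.3288 + 557.5·0.9951 = 604.5 g (target 604.5 g)
  TiO2: 165.6·0.9899 = 163.9 g (target 163.9 g)
  Al2O3: 128.9·0.9961 + 557.5·0.003000 = 130.1 g (target 130.1 g)
  ZrO2: 151.3·0.6702 = 101.4 g (target 101.4 g)
Consistency of the glass mass: total charge less LOI = 999.9 g (oxide target masses add up to 999.9 g; basis as stated: 999.9 g — any gap is answer rounding).
Summing the batch: Σ batch = 1003 g; Σ batch·LOI gives LOI loss = 3.386 g; the yield ratio, glass ÷ batch: 99.66%.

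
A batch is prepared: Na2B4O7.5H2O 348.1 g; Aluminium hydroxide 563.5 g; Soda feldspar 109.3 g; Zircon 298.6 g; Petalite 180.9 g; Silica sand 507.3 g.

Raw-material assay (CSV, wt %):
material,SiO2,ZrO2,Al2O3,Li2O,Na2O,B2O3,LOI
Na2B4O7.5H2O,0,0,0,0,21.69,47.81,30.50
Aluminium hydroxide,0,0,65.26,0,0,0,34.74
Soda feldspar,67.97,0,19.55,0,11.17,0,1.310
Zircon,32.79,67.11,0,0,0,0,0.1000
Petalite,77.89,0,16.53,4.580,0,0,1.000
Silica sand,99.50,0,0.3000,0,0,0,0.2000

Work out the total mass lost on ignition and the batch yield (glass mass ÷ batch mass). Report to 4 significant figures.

LOI loss = 306.5 g; glass = 1701 g; yield = 84.73%

The intermediate values are shown (rounded to 4 significant figures) when written out; each numeric step carries full precision through the solve. Each reported figure undergoes a single rounding; the derived quantities, including net glass mass, ignition loss, the yield, totals, six oxide percentages, are computed from the batch weights per 1701 g of glass at full precision, exactly as printed in the problem or answer text.
Per-material ignition loss:
  Na2B4O7.5H2O: 348.1 × 0.3050 = 106.2 g
  Aluminium hydroxide: 563.5 × 0.3474 = 195.8 g
  Soda feldspar: 109.3 × 0.01310 = 1.432 g
  Zircon: 298.6 × 0.001000 = 0.2986 g
  Petalite: 180.9 × 0.01000 = 1.809 g
  Silica sand: 507.3 × 0.002000 = 1.015 g
Total LOI = 306.5 g
Glass = batch − LOI = 2008 − 306.5 = 1701 g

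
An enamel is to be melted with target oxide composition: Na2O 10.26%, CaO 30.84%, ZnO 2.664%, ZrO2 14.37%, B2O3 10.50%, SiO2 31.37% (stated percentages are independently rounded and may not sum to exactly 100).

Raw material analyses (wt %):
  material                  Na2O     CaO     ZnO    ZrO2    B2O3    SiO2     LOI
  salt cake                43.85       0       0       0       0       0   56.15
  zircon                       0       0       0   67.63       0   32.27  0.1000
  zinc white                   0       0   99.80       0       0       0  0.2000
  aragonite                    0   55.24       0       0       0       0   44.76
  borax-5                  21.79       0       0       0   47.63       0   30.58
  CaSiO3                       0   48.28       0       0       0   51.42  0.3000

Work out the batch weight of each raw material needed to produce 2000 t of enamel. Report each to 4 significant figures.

In-progress results appear with 4-significant-digit rounding as written — the working math keeps exact precision at each step. A single rounding finalizes each reported number — the derived quantities are rebuilt from the weighed amounts per 2000 t of glass in exact precision (the six compositions, net glass mass, ignition loss, the yield, totals), exactly as shown in the problem or answer text.
Oxide-by-oxide targets in 2000 t enamel:
  Na2O: 10.26% × 2000 = 205.2 t
  CaO: 30.84% × 2000 = 616.8 t
  ZnO: 2.664% × 2000 = 53.28 t
  ZrO2: 14.37% × 2000 = 287.4 t
  B2O3: 10.50% × 2000 = 210.0 t
  SiO2: 31.37% × 2000 = 627.4 t
Balance tally, oxide-wise, from the weights as reported, against the basis in use (sum by sum, the targets are met given rounding of the digits):
  Na2O: 248.9·0.4385 + 440.9·0.2179 = 205.2 t (target 205.2 t)
  CaO: 283.3·0.5524 + 953.5·0.4828 = 616.8 t (target 616.8 t)
  ZnO: 53.39·0.9980 = 53.28 t (target 53.28 t)
  ZrO2: 425.0·0.6763 = 287.4 t (target 287.4 t)
  B2O3: 440.9·0.4763 = 210.0 t (target 210.0 t)
  SiO2: 425.0·0.3227 + 953.5·0.5142 = 627.4 t (target 627.4 t)
Glass-mass sanity pass: batch Σ − ignition loss = 2000 t (the targets, summed, come to 2000 t; stated basis 2000 t — differing by rounding only).
Whole-batch sum: Σ batch = 2405 t; LOI loss = Σ batch·LOI = 404.8 t; glass ÷ batch gives a yield of 83.17%.

Batch per 2000 t enamel:
  salt cake: 248.9 t
  zircon: 425.0 t
  zinc white: 53.39 t
  aragonite: 283.3 t
  borax-5: 440.9 t
  CaSiO3: 953.5 t
Total batch = 2405 t; LOI loss = 404.8 t; yield = 83.17%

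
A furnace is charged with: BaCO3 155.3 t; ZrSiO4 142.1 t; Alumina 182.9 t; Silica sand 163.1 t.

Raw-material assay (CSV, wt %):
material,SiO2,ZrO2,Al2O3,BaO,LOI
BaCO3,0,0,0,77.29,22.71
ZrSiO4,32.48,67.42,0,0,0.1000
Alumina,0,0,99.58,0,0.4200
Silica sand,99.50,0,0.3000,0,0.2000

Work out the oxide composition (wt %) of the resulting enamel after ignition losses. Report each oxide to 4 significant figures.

Glass mass = 606.9 t (batch 643.4 − LOI 36.51).
Composition: SiO2 34.35%, ZrO2 15.79%, Al2O3 30.09%, BaO 19.78%

Values along the way appear rounded to four significant digits at each printed step — all internal work maintains full float precision at each step — a single rounding yields each reported number. Derived quantities (the totals, the yield, ignition loss, four oxide percentages, glass mass) are rebuilt at full precision using the weight values at 606.9 t of glass as given in the question or the answer.
What the batch supplies per oxide:
  SiO2: 142.1·0.3248 + 163.1·0.9950 = 208.4 t
  ZrO2: 142.1·0.6742 = 95.80 t
  Al2O3: 182.9·0.9958 + 163.1·0.003000 = 182.6 t
  BaO: 155.3·0.7729 = 120.0 t
LOI: 155.3·0.2271 + 142.1·0.001000 + 182.9·0.004200 + 163.1·0.002000 = 36.51 t
The glass mass, total less LOI, = 643.4 − 36.51 = 606.9 t (= Σ oxide masses)
percent by weight: oxide/glass ×100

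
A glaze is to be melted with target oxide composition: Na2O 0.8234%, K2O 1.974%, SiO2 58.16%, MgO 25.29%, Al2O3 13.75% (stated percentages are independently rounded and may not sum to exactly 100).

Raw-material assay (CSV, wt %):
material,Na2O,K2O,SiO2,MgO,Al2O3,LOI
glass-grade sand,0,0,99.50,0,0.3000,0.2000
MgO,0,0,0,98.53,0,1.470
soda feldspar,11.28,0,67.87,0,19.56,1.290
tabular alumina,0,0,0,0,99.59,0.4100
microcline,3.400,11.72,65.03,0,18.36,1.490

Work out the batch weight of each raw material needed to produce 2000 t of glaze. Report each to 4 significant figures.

Batch per 2000 t glaze:
  glass-grade sand: 918.6 t
  MgO: 513.3 t
  soda feldspar: 44.46 t
  tabular alumina: 202.5 t
  microcline: 336.9 t
Total batch = 2016 t; LOI loss = 15.81 t; yield = 99.22%

Mid-chain values are displayed rounded to 4 significant figures in the working; the whole derivation carries exact precision at all times; every reported figure takes exactly one rounding; the derived quantities are rebuilt from the weighed amounts on 2000 t of glass in full precision (LOI, glass mass, totals, yield, the five compositions) as set out in question or answer.
Oxide-by-oxide targets in 2000 t glaze:
  Na2O: 0.8234% × 2000 = 16.47 t
  K2O: 1.974% × 2000 = 39.48 t
  SiO2: 58.16% × 2000 = 1163 t
  MgO: 25.29% × 2000 = 505.8 t
  Al2O3: 13.75% × 2000 = 275.0 t
Per-oxide balance check on the weights just shown, under the basis named above (oxide sums agree with the targets given rounding of the digits):
  Na2O: 44.46·0.1128 + 336.9·0.03400 = 16.47 t (target 16.47 t)
  K2O: 336.9·0.1172 = 39.48 t (target 39.48 t)
  SiO2: 918.6·0.9950 + 44.46·0.6787 + 336.9·0.6503 = 1163 t (target 1163 t)
  MgO: 513.3·0.9853 = 505.8 t (target 505.8 t)
  Al2O3: 918.6·0.003000 + 44.46·0.1956 + 202.5·0.9959 + 336.9·0.1836 = 275.0 t (target 275.0 t)
Glass-mass bookkeeping: the batch minus its LOI: 2000 t (targets for the oxides total 2000 t; against the stated basis, 2000 t — differing by rounding only).
Whole-batch sum: Σ batch = 2016 t; loss to ignition Σ batch·LOI = 15.81 t; the yield ratio, glass ÷ batch: 99.22%.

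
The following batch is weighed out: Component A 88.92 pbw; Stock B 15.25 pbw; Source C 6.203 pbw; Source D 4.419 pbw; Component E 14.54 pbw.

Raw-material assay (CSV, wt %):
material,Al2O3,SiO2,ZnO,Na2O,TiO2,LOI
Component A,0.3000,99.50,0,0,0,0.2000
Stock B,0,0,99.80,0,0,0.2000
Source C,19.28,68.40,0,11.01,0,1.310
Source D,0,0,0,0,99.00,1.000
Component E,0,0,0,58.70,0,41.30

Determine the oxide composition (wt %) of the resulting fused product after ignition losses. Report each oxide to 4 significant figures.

All arithmetic keeps full float precision from start to finish — mid-chain values are shown rounded to four significant figures at each printed step — exactly one rounding goes into every reported figure; the derived quantities, which include totals, net glass mass, yield, the five compositions, LOI, are re-derived in full precision, as set out in the question or the answer, using the weight values for 123.0 pbw of glass.
Per-oxide mass from batch:
  Al2O3: 88.92·0.003000 + 6.203·0.1928 = 1.463 pbw
  SiO2: 88.92·0.9950 + 6.203·0.6840 = 92.72 pbw
  ZnO: 15.25·0.9980 = 15.22 pbw
  Na2O: 6.203·0.1101 + 14.54·0.5870 = 9.218 pbw
  TiO2: 4.419·0.9900 = 4.375 pbw
LOI: 88.92·0.002000 + 15.25·0.002000 + 6.203·0.01310 + 4.419·0.01000 + 14.54·0.4130 = 6.339 pbw
Net of LOI, the glass mass = 129.3 − 6.339 = 123.0 pbw (equal to the oxide-mass sum)
oxide / glass × 100 gives the wt %

Glass mass = 123.0 pbw (batch 129.3 − LOI 6.339).
Composition: Al2O3 1.189%, SiO2 75.38%, ZnO 12.37%, Na2O 7.495%, TiO2 3.557%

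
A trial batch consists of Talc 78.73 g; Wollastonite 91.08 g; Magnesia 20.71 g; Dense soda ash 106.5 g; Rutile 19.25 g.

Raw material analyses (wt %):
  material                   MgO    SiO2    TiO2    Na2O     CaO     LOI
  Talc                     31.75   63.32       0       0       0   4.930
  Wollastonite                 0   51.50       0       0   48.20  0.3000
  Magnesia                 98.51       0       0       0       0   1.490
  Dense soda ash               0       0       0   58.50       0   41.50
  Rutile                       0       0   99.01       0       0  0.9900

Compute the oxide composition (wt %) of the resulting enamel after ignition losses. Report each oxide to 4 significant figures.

Glass mass = 267.4 g (batch 316.3 − LOI 48.85).
Composition: MgO 16.98%, SiO2 36.18%, TiO2 7.127%, Na2O 23.30%, CaO 16.42%

The intermediate values are displayed, rounded to four significant digits, as written. The whole derivation runs at exact precision in every operation. Each reported value receives exactly one rounding; derived quantities (yield, the totals, LOI, glass mass, the five compositions) are computed from the weighed amounts on 267.4 g of glass at full precision as they appear in either problem or answer.
Oxide masses out of the charge:
  MgO: 78.73·0.3175 + 20.71·0.9851 = 45.40 g
  SiO2: 78.73·0.6332 + 91.08·0.5150 = 96.76 g
  TiO2: 19.25·0.9901 = 19.06 g
  Na2O: 106.5·0.5850 = 62.30 g
  CaO: 91.08·0.4820 = 43.90 g
LOI: 78.73·0.04930 + 91.08·0.003000 + 20.71·0.01490 + 106.5·0.4150 + 19.25·0.009900 = 48.85 g
Net of LOI, the glass mass = 316.3 − 48.85 = 267.4 g (matching Σ of the oxides)
each oxide over glass, ×100, is wt %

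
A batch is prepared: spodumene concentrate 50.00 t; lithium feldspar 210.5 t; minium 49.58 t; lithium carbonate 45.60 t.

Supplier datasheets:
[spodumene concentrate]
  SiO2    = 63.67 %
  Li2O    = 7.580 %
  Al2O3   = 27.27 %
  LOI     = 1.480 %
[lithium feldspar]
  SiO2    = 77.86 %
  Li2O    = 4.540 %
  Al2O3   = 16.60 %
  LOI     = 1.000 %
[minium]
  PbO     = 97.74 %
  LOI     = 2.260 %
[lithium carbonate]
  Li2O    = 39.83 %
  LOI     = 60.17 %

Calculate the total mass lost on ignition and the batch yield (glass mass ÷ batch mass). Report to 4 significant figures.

LOI loss = 31.40 t; glass = 324.3 t; yield = 91.17%

Every computation keeps exact precision throughout; working values are shown, rounded to 4 significant figures, at each printed step. Each reported result includes exactly one rounding; derived quantities are recomputed starting from the weights at 324.3 t of glass in exact precision (the four compositions, LOI, totals, the yield, net glass mass), as they appear in the question or the answer.
Each material's LOI contribution:
  spodumene concentrate: 50.00 × 0.01480 = 0.7400 t
  lithium feldspar: 210.5 × 0.01000 = 2.105 t
  minium: 49.58 × 0.02260 = 1.121 t
  lithium carbonate: 45.60 × 0.6017 = 27.44 t
Total LOI = 31.40 t
Glass = batch − LOI = 355.7 − 31.40 = 324.3 t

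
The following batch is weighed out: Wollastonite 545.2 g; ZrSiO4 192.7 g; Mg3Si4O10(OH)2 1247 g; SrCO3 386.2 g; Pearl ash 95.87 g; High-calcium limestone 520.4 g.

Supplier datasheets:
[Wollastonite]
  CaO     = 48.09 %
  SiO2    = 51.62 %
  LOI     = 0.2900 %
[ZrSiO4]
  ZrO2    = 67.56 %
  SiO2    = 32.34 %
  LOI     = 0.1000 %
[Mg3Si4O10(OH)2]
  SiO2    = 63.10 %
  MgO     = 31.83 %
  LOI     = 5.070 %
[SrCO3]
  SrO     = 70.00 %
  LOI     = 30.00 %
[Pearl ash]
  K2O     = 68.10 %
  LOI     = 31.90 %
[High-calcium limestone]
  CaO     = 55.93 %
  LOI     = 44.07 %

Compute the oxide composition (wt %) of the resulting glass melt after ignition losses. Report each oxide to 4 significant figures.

Glass mass = 2547 g (batch 2987 − LOI 440.8).
Composition: SrO 10.62%, CaO 21.72%, ZrO2 5.112%, SiO2 44.40%, MgO 15.59%, K2O 2.564%

The intermediate values appear rounded to 4 significant digits in the printout — the working math keeps full precision through the solve. Exactly one rounding goes into each reported value; the derived quantities, which include the six compositions, totals, net glass mass, the yield, LOI, are re-derived in full float precision, exactly as shown in the question or the answer, using the weight values per 2547 g of glass.
Delivered oxide masses:
  SrO: 386.2·0.7000 = 270.3 g
  CaO: 545.2·0.4809 + 520.4·0.5593 = 553.2 g
  ZrO2: 192.7·0.6756 = 130.2 g
  SiO2: 545.2·0.5162 + 192.7·0.3234 + 1247·0.6310 = 1131 g
  MgO: 1247·0.3183 = 396.9 g
  K2O: 95.87·0.6810 = 65.29 g
LOI: 545.2·0.002900 + 192.7·0.001000 + 1247·0.05070 + 386.2·0.3000 + 95.87·0.3190 + 520.4·0.4407 = 440.8 g
The glass mass, total less LOI, = 2987 − 440.8 = 2547 g (the oxide masses sum to this)
percent share: oxide ÷ glass, ×100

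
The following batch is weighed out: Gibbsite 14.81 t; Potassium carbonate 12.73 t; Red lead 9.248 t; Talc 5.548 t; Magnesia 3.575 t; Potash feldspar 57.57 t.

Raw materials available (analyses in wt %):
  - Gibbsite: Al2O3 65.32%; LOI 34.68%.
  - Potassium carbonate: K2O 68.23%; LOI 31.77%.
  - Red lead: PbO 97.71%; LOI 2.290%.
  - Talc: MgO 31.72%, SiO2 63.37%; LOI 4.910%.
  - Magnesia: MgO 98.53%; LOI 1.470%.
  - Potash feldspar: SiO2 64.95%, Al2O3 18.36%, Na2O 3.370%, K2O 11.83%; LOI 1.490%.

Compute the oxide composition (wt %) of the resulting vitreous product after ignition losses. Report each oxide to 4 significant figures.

In-progress results are printed rounded to four significant digits in the printout; all internal work runs at full precision at all times — exactly one rounding goes into each reported number — derived quantities, including the six compositions, the yield, net glass mass, ignition loss, totals, are recomputed starting from the weights for 92.91 t of glass in full precision as written in the problem or answer text.
Oxide-by-oxide delivered mass:
  MgO: 5.548·0.3172 + 3.575·0.9853 = 5.282 t
  PbO: 9.248·0.9771 = 9.036 t
  SiO2: 5.548·0.6337 + 57.57·0.6495 = 40.91 t
  Al2O3: 14.81·0.6532 + 57.57·0.1836 = 20.24 t
  Na2O: 57.57·0.03370 = 1.940 t
  K2O: 12.73·0.6823 + 57.57·0.1183 = 15.50 t
LOI: 14.81·0.3468 + 12.73·0.3177 + 9.248·0.02290 + 5.548·0.04910 + 3.575·0.01470 + 57.57·0.01490 = 10.57 t
Net of LOI, the glass mass = 103.5 − 10.57 = 92.91 t (= the summed oxide contributions)
wt % = 100 × oxide mass / glass mass

Glass mass = 92.91 t (batch 103.5 − LOI 10.57).
Composition: MgO 5.686%, PbO 9.726%, SiO2 44.03%, Al2O3 21.79%, Na2O 2.088%, K2O 16.68%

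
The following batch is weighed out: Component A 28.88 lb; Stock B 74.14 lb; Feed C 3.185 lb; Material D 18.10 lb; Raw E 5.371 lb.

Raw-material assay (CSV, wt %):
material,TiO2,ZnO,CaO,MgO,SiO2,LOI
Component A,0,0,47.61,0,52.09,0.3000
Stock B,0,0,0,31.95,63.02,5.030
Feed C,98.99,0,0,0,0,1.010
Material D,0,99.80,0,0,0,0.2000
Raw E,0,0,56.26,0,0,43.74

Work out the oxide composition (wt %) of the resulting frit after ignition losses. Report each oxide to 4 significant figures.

Mid-chain values are displayed rounded off to 4 significant figures as written. Each numeric step holds full precision in all steps; every reported figure is rounded once only — the derived quantities, which include LOI, the yield, net glass mass, the totals, five oxide percentages, are computed in exact precision, exactly as shown in the problem or the answer, using the weight values on 123.4 lb of glass.
Per-oxide mass from batch:
  TiO2: 3.185·0.9899 = 3.153 lb
  ZnO: 18.10·0.9980 = 18.06 lb
  CaO: 28.88·0.4761 + 5.371·0.5626 = 16.77 lb
  MgO: 74.14·0.3195 = 23.69 lb
  SiO2: 28.88·0.5209 + 74.14·0.6302 = 61.77 lb
LOI: 28.88·0.003000 + 74.14·0.05030 + 3.185·0.01010 + 18.10·0.002000 + 5.371·0.4374 = 6.234 lb
Net of LOI, the glass mass = 129.7 − 6.234 = 123.4 lb (consistent with Σ oxide mass)
percent by weight: oxide/glass ×100

Glass mass = 123.4 lb (batch 129.7 − LOI 6.234).
Composition: TiO2 2.554%, ZnO 14.63%, CaO 13.59%, MgO 19.19%, SiO2 50.04%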